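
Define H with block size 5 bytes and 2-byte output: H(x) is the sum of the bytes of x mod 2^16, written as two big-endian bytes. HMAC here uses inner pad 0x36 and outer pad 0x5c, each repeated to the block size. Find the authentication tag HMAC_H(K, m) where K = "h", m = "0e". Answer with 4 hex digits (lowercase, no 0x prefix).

Key "h" = 68 is 1 byte ≤ B = 5; zero-pad to 5 bytes: K' = 68 00 00 00 00.
K' ⊕ ipad = 5e 36 36 36 36.  K' ⊕ opad = 34 5c 5c 5c 5c.
Inner input = (K'⊕ipad) ∥ m = 5e 36 36 36 36 ∥ 30 65.
Inner hash: sum = 94+54+54+54+54+48+101 = 459 → 01 cb.
Outer input = (K'⊕opad) ∥ inner = 34 5c 5c 5c 5c ∥ 01 cb.
Outer hash (tag): sum = 52+92+92+92+92+1+203 = 624 → 02 70.

0270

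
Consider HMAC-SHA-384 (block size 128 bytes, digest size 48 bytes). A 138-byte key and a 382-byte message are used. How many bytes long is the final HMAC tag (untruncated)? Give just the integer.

48

The tag is one SHA-384 digest: 48 bytes.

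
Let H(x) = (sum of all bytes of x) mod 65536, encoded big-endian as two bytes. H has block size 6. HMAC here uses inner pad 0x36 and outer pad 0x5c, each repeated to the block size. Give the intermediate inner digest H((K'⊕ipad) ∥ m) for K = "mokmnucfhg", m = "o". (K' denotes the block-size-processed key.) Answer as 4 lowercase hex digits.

Key "mokmnucfhg" = 6d 6f 6b 6d 6e 75 63 66 68 67 is 10 bytes > B = 6, so hash it first: H(key) = 04 2f, then zero-pad to 6 bytes: K' = 04 2f 00 00 00 00.
K' ⊕ ipad = 32 19 36 36 36 36.
Inner input = 32 19 36 36 36 36 ∥ 6f.
Inner hash: sum = 50+25+54+54+54+54+111 = 402 → 01 92.

0192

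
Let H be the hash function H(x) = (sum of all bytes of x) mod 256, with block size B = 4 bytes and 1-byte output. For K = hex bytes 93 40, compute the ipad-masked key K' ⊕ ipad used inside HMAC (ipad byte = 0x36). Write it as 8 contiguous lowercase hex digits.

a5763636

Key hex bytes 93 40 is 2 bytes ≤ B = 4; zero-pad to 4 bytes: K' = 93 40 00 00.
XOR each byte with 0x36: 93⊕36=a5, 40⊕36=76, 00⊕36=36, 00⊕36=36.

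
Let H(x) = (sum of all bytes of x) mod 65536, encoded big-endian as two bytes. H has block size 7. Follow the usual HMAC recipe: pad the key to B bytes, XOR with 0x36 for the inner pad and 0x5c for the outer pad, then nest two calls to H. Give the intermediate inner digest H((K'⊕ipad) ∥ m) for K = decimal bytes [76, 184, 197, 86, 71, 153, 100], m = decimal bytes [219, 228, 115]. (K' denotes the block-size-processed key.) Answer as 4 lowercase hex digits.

Key decimal bytes [76, 184, 197, 86, 71, 153, 100] = 4c b8 c5 56 47 99 64 is exactly B = 7 bytes: K' = 4c b8 c5 56 47 99 64.
K' ⊕ ipad = 7a 8e f3 60 71 af 52.
Inner input = 7a 8e f3 60 71 af 52 ∥ db e4 73.
Inner hash: sum = 122+142+243+96+113+175+82+219+228+115 = 1535 → 05 ff.

05ff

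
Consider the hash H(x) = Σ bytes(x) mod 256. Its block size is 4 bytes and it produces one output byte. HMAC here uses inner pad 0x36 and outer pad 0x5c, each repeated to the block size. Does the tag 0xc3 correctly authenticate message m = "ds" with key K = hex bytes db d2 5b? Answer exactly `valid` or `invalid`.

Key hex bytes db d2 5b is 3 bytes ≤ B = 4; zero-pad to 4 bytes: K' = db d2 5b 00.
K' ⊕ ipad = ed e4 6d 36; K' ⊕ opad = 87 8e 07 5c.
Inner hash: sum = 237+228+109+54+100+115 = 843; mod 256 = 75 → 4b.
Outer hash (recomputed tag): sum = 135+142+7+92+75 = 451; mod 256 = 195 → c3.
Recomputed tag = c3; claimed = c3 → match.

valid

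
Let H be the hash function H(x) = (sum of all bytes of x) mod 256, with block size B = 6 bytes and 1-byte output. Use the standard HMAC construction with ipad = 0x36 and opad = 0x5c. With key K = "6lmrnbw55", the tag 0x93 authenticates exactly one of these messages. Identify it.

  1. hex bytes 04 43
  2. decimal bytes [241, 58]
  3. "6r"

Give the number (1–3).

1

Key "6lmrnbw55" = 36 6c 6d 72 6e 62 77 35 35 is 9 bytes > B = 6, so hash it first: H(key) = 32, then zero-pad to 6 bytes: K' = 32 00 00 00 00 00.
K' ⊕ ipad = 04 36 36 36 36 36; K' ⊕ opad = 6e 5c 5c 5c 5c 5c.
m1: inner = H(04 36 36 36 36 36 04 43) = 59; tag = H(6e 5c 5c 5c 5c 5c 59) = 93 ← matches
m2: inner = H(04 36 36 36 36 36 f1 3a) = 3d; tag = H(6e 5c 5c 5c 5c 5c 3d) = 77
m3: inner = H(04 36 36 36 36 36 36 72) = ba; tag = H(6e 5c 5c 5c 5c 5c ba) = f4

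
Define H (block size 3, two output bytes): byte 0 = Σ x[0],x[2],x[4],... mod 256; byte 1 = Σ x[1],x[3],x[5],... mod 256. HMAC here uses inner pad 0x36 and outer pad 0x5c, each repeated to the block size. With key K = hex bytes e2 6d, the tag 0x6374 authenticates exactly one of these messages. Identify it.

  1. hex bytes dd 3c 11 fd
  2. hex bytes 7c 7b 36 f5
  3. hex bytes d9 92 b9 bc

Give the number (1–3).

1

Key hex bytes e2 6d is 2 bytes ≤ B = 3; zero-pad to 3 bytes: K' = e2 6d 00.
K' ⊕ ipad = d4 5b 36; K' ⊕ opad = be 31 5c.
m1: inner = H(d4 5b 36 dd 3c 11 fd) = 43 49; tag = H(be 31 5c 43 49) = 6374 ← matches
m2: inner = H(d4 5b 36 7c 7b 36 f5) = 7a 0d; tag = H(be 31 5c 7a 0d) = 27ab
m3: inner = H(d4 5b 36 d9 92 b9 bc) = 58 ed; tag = H(be 31 5c 58 ed) = 0789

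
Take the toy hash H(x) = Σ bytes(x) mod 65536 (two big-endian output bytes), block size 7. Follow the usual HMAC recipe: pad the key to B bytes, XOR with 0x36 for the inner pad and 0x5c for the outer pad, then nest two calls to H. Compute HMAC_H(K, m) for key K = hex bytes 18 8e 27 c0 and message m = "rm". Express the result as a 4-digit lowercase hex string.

03b2

Key hex bytes 18 8e 27 c0 is 4 bytes ≤ B = 7; zero-pad to 7 bytes: K' = 18 8e 27 c0 00 00 00.
K' ⊕ ipad = 2e b8 11 f6 36 36 36.  K' ⊕ opad = 44 d2 7b 9c 5c 5c 5c.
Inner input = (K'⊕ipad) ∥ m = 2e b8 11 f6 36 36 36 ∥ 72 6d.
Inner hash: sum = 46+184+17+246+54+54+54+114+109 = 878 → 03 6e.
Outer input = (K'⊕opad) ∥ inner = 44 d2 7b 9c 5c 5c 5c ∥ 03 6e.
Outer hash (tag): sum = 68+210+123+156+92+92+92+3+110 = 946 → 03 b2.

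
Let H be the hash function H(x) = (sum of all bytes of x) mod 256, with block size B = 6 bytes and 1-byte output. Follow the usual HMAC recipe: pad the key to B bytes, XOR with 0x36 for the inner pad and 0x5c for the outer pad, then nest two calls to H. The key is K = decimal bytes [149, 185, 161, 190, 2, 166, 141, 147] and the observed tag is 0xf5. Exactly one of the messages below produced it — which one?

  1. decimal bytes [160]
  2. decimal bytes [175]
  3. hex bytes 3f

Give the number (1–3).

Key decimal bytes [149, 185, 161, 190, 2, 166, 141, 147] = 95 b9 a1 be 02 a6 8d 93 is 8 bytes > B = 6, so hash it first: H(key) = 75, then zero-pad to 6 bytes: K' = 75 00 00 00 00 00.
K' ⊕ ipad = 43 36 36 36 36 36; K' ⊕ opad = 29 5c 5c 5c 5c 5c.
m1: inner = H(43 36 36 36 36 36 a0) = f1; tag = H(29 5c 5c 5c 5c 5c f1) = e6
m2: inner = H(43 36 36 36 36 36 af) = 00; tag = H(29 5c 5c 5c 5c 5c 00) = f5 ← matches
m3: inner = H(43 36 36 36 36 36 3f) = 90; tag = H(29 5c 5c 5c 5c 5c 90) = 85

2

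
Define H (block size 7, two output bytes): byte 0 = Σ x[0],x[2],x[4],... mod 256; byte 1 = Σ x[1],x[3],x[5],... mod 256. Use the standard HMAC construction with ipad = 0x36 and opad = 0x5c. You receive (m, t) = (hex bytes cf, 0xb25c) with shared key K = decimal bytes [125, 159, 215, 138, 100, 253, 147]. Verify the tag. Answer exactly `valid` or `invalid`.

Key decimal bytes [125, 159, 215, 138, 100, 253, 147] = 7d 9f d7 8a 64 fd 93 is exactly B = 7 bytes: K' = 7d 9f d7 8a 64 fd 93.
K' ⊕ ipad = 4b a9 e1 bc 52 cb a5; K' ⊕ opad = 21 c3 8b d6 38 a1 cf.
Inner hash: even-index sum = 547 mod 256 = 35; odd-index sum = 767 mod 256 = 255 → 23 ff.
Outer hash (recomputed tag): even-index sum = 690 mod 256 = 178; odd-index sum = 605 mod 256 = 93 → b2 5d.
Recomputed tag = b25d; claimed = b25c → mismatch.

invalid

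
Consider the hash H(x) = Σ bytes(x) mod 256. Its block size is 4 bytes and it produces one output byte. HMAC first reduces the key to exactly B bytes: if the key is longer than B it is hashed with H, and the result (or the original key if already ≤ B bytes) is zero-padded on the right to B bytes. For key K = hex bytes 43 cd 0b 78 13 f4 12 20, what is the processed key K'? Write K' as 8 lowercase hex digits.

|K| = 8 > B = 4, so first hash the key.
H(K): sum = 67+205+11+120+19+244+18+32 = 716; mod 256 = 204 → cc.
Zero-pad H(K) = cc to 4 bytes: K' = cc 00 00 00.

cc000000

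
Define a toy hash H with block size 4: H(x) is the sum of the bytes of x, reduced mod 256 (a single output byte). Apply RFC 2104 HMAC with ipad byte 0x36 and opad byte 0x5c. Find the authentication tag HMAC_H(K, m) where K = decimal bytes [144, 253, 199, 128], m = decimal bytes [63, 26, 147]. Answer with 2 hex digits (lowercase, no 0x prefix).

Key decimal bytes [144, 253, 199, 128] = 90 fd c7 80 is exactly B = 4 bytes: K' = 90 fd c7 80.
K' ⊕ ipad = a6 cb f1 b6.  K' ⊕ opad = cc a1 9b dc.
Inner input = (K'⊕ipad) ∥ m = a6 cb f1 b6 ∥ 3f 1a 93.
Inner hash: sum = 166+203+241+182+63+26+147 = 1028; mod 256 = 4 → 04.
Outer input = (K'⊕opad) ∥ inner = cc a1 9b dc ∥ 04.
Outer hash (tag): sum = 204+161+155+220+4 = 744; mod 256 = 232 → e8.

e8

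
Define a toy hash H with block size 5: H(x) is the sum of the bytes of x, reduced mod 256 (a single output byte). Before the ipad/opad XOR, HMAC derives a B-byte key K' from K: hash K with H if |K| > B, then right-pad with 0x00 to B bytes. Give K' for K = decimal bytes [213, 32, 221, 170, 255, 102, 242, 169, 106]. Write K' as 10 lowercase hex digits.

|K| = 9 > B = 5, so first hash the key.
H(K): sum = 213+32+221+170+255+102+242+169+106 = 1510; mod 256 = 230 → e6.
Zero-pad H(K) = e6 to 5 bytes: K' = e6 00 00 00 00.

e600000000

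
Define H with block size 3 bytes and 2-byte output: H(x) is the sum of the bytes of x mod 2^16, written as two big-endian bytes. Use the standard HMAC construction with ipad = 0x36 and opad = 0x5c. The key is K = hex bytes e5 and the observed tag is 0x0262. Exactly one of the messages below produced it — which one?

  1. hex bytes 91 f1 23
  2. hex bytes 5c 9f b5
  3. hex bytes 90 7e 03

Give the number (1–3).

Key hex bytes e5 is 1 byte ≤ B = 3; zero-pad to 3 bytes: K' = e5 00 00.
K' ⊕ ipad = d3 36 36; K' ⊕ opad = b9 5c 5c.
m1: inner = H(d3 36 36 91 f1 23) = 02 e4; tag = H(b9 5c 5c 02 e4) = 0257
m2: inner = H(d3 36 36 5c 9f b5) = 02 ef; tag = H(b9 5c 5c 02 ef) = 0262 ← matches
m3: inner = H(d3 36 36 90 7e 03) = 02 50; tag = H(b9 5c 5c 02 50) = 01c3

2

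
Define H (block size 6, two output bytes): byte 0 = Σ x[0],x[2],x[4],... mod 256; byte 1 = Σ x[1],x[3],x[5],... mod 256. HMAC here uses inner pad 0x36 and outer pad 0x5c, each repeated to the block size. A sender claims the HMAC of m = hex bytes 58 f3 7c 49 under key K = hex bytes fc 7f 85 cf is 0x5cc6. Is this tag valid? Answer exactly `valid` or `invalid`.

valid

Key hex bytes fc 7f 85 cf is 4 bytes ≤ B = 6; zero-pad to 6 bytes: K' = fc 7f 85 cf 00 00.
K' ⊕ ipad = ca 49 b3 f9 36 36; K' ⊕ opad = a0 23 d9 93 5c 5c.
Inner hash: even-index sum = 647 mod 256 = 135; odd-index sum = 692 mod 256 = 180 → 87 b4.
Outer hash (recomputed tag): even-index sum = 604 mod 256 = 92; odd-index sum = 454 mod 256 = 198 → 5c c6.
Recomputed tag = 5cc6; claimed = 5cc6 → match.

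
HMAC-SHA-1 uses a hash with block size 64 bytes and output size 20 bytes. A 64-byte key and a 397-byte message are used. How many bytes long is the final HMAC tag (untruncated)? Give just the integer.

20

The tag is one SHA-1 digest: 20 bytes.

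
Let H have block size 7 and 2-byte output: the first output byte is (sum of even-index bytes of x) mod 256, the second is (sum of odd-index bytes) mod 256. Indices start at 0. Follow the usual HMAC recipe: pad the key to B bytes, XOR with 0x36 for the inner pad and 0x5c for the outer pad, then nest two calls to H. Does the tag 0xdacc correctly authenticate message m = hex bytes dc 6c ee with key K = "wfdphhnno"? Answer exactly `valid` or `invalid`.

Key "wfdphhnno" = 77 66 64 70 68 68 6e 6e 6f is 9 bytes > B = 7, so hash it first: H(key) = 20 ac, then zero-pad to 7 bytes: K' = 20 ac 00 00 00 00 00.
K' ⊕ ipad = 16 9a 36 36 36 36 36; K' ⊕ opad = 7c f0 5c 5c 5c 5c 5c.
Inner hash: even-index sum = 292 mod 256 = 36; odd-index sum = 720 mod 256 = 208 → 24 d0.
Outer hash (recomputed tag): even-index sum = 608 mod 256 = 96; odd-index sum = 460 mod 256 = 204 → 60 cc.
Recomputed tag = 60cc; claimed = dacc → mismatch.

invalid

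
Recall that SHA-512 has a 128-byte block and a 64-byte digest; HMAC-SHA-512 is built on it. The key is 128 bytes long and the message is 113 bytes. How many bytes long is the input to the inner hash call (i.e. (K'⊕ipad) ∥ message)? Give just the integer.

241

Key is 128 ≤ 128 bytes, zero-padded: |K'| = 128.
Inner input = (K'⊕ipad) ∥ m → 128 + 113 = 241 bytes.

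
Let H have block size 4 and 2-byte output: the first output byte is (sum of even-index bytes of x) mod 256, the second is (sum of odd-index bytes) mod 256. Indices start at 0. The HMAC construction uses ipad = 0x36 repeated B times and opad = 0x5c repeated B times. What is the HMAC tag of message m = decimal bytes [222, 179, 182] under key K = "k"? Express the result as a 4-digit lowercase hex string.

bad7

Key "k" = 6b is 1 byte ≤ B = 4; zero-pad to 4 bytes: K' = 6b 00 00 00.
K' ⊕ ipad = 5d 36 36 36.  K' ⊕ opad = 37 5c 5c 5c.
Inner input = (K'⊕ipad) ∥ m = 5d 36 36 36 ∥ de b3 b6.
Inner hash: even-index sum = 551 mod 256 = 39; odd-index sum = 287 mod 256 = 31 → 27 1f.
Outer input = (K'⊕opad) ∥ inner = 37 5c 5c 5c ∥ 27 1f.
Outer hash (tag): even-index sum = 186 mod 256 = 186; odd-index sum = 215 mod 256 = 215 → ba d7.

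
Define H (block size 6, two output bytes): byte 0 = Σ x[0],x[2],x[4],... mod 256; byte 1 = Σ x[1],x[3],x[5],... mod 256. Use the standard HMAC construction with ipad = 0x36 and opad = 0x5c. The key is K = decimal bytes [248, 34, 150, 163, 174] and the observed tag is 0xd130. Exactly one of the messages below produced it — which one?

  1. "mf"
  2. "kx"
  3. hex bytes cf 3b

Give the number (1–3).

2

Key decimal bytes [248, 34, 150, 163, 174] = f8 22 96 a3 ae is 5 bytes ≤ B = 6; zero-pad to 6 bytes: K' = f8 22 96 a3 ae 00.
K' ⊕ ipad = ce 14 a0 95 98 36; K' ⊕ opad = a4 7e ca ff f2 5c.
m1: inner = H(ce 14 a0 95 98 36 6d 66) = 73 45; tag = H(a4 7e ca ff f2 5c 73 45) = d31e
m2: inner = H(ce 14 a0 95 98 36 6b 78) = 71 57; tag = H(a4 7e ca ff f2 5c 71 57) = d130 ← matches
m3: inner = H(ce 14 a0 95 98 36 cf 3b) = d5 1a; tag = H(a4 7e ca ff f2 5c d5 1a) = 35f3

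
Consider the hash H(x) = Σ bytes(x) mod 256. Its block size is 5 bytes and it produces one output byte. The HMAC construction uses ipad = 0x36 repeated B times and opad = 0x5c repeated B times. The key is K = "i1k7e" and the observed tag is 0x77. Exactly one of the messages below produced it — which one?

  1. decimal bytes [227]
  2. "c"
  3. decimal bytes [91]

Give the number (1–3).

Key "i1k7e" = 69 31 6b 37 65 is exactly B = 5 bytes: K' = 69 31 6b 37 65.
K' ⊕ ipad = 5f 07 5d 01 53; K' ⊕ opad = 35 6d 37 6b 39.
m1: inner = H(5f 07 5d 01 53 e3) = fa; tag = H(35 6d 37 6b 39 fa) = 77 ← matches
m2: inner = H(5f 07 5d 01 53 63) = 7a; tag = H(35 6d 37 6b 39 7a) = f7
m3: inner = H(5f 07 5d 01 53 5b) = 72; tag = H(35 6d 37 6b 39 72) = ef

1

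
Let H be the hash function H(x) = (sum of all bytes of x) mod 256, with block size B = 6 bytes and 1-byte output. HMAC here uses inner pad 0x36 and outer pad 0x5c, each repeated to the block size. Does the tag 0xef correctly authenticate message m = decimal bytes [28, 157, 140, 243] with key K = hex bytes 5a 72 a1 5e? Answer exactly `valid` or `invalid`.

invalid

Key hex bytes 5a 72 a1 5e is 4 bytes ≤ B = 6; zero-pad to 6 bytes: K' = 5a 72 a1 5e 00 00.
K' ⊕ ipad = 6c 44 97 68 36 36; K' ⊕ opad = 06 2e fd 02 5c 5c.
Inner hash: sum = 108+68+151+104+54+54+28+157+140+243 = 1107; mod 256 = 83 → 53.
Outer hash (recomputed tag): sum = 6+46+253+2+92+92+83 = 574; mod 256 = 62 → 3e.
Recomputed tag = 3e; claimed = ef → mismatch.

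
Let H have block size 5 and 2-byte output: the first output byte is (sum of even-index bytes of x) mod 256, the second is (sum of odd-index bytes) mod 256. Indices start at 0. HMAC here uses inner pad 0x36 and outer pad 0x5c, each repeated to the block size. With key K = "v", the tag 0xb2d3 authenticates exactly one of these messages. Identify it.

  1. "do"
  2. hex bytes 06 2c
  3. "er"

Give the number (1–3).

1

Key "v" = 76 is 1 byte ≤ B = 5; zero-pad to 5 bytes: K' = 76 00 00 00 00.
K' ⊕ ipad = 40 36 36 36 36; K' ⊕ opad = 2a 5c 5c 5c 5c.
m1: inner = H(40 36 36 36 36 64 6f) = 1b d0; tag = H(2a 5c 5c 5c 5c 1b d0) = b2d3 ← matches
m2: inner = H(40 36 36 36 36 06 2c) = d8 72; tag = H(2a 5c 5c 5c 5c d8 72) = 5490
m3: inner = H(40 36 36 36 36 65 72) = 1e d1; tag = H(2a 5c 5c 5c 5c 1e d1) = b3d6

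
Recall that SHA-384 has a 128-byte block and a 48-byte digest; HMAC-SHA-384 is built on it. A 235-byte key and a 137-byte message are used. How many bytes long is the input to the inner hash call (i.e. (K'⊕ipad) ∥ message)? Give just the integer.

Key is 235 > 128 bytes, so it is hashed to 48 bytes then zero-padded to 128: |K'| = 128.
Inner input = (K'⊕ipad) ∥ m → 128 + 137 = 265 bytes.

265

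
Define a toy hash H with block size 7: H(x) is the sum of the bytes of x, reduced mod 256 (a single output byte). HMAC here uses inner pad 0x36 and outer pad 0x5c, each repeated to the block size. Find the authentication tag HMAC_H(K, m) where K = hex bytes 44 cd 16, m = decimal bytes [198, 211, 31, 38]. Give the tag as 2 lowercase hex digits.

a6

Key hex bytes 44 cd 16 is 3 bytes ≤ B = 7; zero-pad to 7 bytes: K' = 44 cd 16 00 00 00 00.
K' ⊕ ipad = 72 fb 20 36 36 36 36.  K' ⊕ opad = 18 91 4a 5c 5c 5c 5c.
Inner input = (K'⊕ipad) ∥ m = 72 fb 20 36 36 36 36 ∥ c6 d3 1f 26.
Inner hash: sum = 114+251+32+54+54+54+54+198+211+31+38 = 1091; mod 256 = 67 → 43.
Outer input = (K'⊕opad) ∥ inner = 18 91 4a 5c 5c 5c 5c ∥ 43.
Outer hash (tag): sum = 24+145+74+92+92+92+92+67 = 678; mod 256 = 166 → a6.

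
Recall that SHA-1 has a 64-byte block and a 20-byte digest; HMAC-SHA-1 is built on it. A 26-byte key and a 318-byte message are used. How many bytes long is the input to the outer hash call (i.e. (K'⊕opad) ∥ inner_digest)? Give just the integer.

Key is 26 ≤ 64 bytes, zero-padded: |K'| = 64.
Outer input = (K'⊕opad) ∥ H(inner) → 64 + 20 = 84 bytes.

84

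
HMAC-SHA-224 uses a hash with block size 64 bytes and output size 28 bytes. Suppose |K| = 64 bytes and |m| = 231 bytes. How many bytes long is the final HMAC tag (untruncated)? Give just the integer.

The tag is one SHA-224 digest: 28 bytes.

28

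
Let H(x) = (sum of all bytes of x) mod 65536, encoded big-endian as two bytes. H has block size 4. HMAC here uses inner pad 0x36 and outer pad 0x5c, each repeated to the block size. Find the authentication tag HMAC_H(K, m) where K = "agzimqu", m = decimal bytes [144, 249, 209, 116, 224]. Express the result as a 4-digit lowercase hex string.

Key "agzimqu" = 61 67 7a 69 6d 71 75 is 7 bytes > B = 4, so hash it first: H(key) = 02 fe, then zero-pad to 4 bytes: K' = 02 fe 00 00.
K' ⊕ ipad = 34 c8 36 36.  K' ⊕ opad = 5e a2 5c 5c.
Inner input = (K'⊕ipad) ∥ m = 34 c8 36 36 ∥ 90 f9 d1 74 e0.
Inner hash: sum = 52+200+54+54+144+249+209+116+224 = 1302 → 05 16.
Outer input = (K'⊕opad) ∥ inner = 5e a2 5c 5c ∥ 05 16.
Outer hash (tag): sum = 94+162+92+92+5+22 = 467 → 01 d3.

01d3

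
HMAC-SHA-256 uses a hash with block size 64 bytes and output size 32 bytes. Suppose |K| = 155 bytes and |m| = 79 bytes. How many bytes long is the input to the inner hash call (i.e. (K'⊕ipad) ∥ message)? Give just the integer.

143

Key is 155 > 64 bytes, so it is hashed to 32 bytes then zero-padded to 64: |K'| = 64.
Inner input = (K'⊕ipad) ∥ m → 64 + 79 = 143 bytes.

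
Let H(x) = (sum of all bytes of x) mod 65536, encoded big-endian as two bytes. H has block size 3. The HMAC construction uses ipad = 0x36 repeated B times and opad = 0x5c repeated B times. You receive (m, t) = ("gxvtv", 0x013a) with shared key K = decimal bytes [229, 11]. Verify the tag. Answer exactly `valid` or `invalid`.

Key decimal bytes [229, 11] = e5 0b is 2 bytes ≤ B = 3; zero-pad to 3 bytes: K' = e5 0b 00.
K' ⊕ ipad = d3 3d 36; K' ⊕ opad = b9 57 5c.
Inner hash: sum = 211+61+54+103+120+118+116+118 = 901 → 03 85.
Outer hash (recomputed tag): sum = 185+87+92+3+133 = 500 → 01 f4.
Recomputed tag = 01f4; claimed = 013a → mismatch.

invalid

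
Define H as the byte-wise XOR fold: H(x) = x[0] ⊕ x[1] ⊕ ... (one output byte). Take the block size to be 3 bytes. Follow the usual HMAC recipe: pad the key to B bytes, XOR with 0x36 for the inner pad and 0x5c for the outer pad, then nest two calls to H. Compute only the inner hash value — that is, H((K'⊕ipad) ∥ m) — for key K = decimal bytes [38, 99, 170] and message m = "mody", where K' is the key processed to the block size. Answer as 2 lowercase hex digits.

Key decimal bytes [38, 99, 170] = 26 63 aa is exactly B = 3 bytes: K' = 26 63 aa.
K' ⊕ ipad = 10 55 9c.
Inner input = 10 55 9c ∥ 6d 6f 64 79.
Inner hash: XOR 10⊕55⊕9c⊕6d⊕6f⊕64⊕79 = c6.

c6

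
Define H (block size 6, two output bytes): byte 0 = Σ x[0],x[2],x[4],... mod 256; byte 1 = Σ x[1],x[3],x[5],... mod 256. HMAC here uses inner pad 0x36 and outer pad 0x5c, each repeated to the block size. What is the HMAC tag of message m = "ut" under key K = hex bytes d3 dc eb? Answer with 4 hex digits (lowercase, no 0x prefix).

Key hex bytes d3 dc eb is 3 bytes ≤ B = 6; zero-pad to 6 bytes: K' = d3 dc eb 00 00 00.
K' ⊕ ipad = e5 ea dd 36 36 36.  K' ⊕ opad = 8f 80 b7 5c 5c 5c.
Inner input = (K'⊕ipad) ∥ m = e5 ea dd 36 36 36 ∥ 75 74.
Inner hash: even-index sum = 621 mod 256 = 109; odd-index sum = 458 mod 256 = 202 → 6d ca.
Outer input = (K'⊕opad) ∥ inner = 8f 80 b7 5c 5c 5c ∥ 6d ca.
Outer hash (tag): even-index sum = 527 mod 256 = 15; odd-index sum = 514 mod 256 = 2 → 0f 02.

0f02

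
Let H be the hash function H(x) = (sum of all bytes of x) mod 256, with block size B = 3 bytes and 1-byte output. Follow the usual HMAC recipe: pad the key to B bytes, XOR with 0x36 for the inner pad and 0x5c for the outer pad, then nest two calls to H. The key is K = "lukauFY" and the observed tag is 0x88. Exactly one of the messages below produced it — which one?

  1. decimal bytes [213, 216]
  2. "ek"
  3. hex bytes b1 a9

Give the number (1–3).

Key "lukauFY" = 6c 75 6b 61 75 46 59 is 7 bytes > B = 3, so hash it first: H(key) = c1, then zero-pad to 3 bytes: K' = c1 00 00.
K' ⊕ ipad = f7 36 36; K' ⊕ opad = 9d 5c 5c.
m1: inner = H(f7 36 36 d5 d8) = 10; tag = H(9d 5c 5c 10) = 65
m2: inner = H(f7 36 36 65 6b) = 33; tag = H(9d 5c 5c 33) = 88 ← matches
m3: inner = H(f7 36 36 b1 a9) = bd; tag = H(9d 5c 5c bd) = 12

2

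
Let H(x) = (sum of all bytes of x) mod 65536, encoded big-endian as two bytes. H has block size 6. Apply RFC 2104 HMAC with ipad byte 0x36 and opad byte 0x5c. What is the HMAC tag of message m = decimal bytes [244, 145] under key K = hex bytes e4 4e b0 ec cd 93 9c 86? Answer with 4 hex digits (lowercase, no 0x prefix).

Key hex bytes e4 4e b0 ec cd 93 9c 86 is 8 bytes > B = 6, so hash it first: H(key) = 05 50, then zero-pad to 6 bytes: K' = 05 50 00 00 00 00.
K' ⊕ ipad = 33 66 36 36 36 36.  K' ⊕ opad = 59 0c 5c 5c 5c 5c.
Inner input = (K'⊕ipad) ∥ m = 33 66 36 36 36 36 ∥ f4 91.
Inner hash: sum = 51+102+54+54+54+54+244+145 = 758 → 02 f6.
Outer input = (K'⊕opad) ∥ inner = 59 0c 5c 5c 5c 5c ∥ 02 f6.
Outer hash (tag): sum = 89+12+92+92+92+92+2+246 = 717 → 02 cd.

02cd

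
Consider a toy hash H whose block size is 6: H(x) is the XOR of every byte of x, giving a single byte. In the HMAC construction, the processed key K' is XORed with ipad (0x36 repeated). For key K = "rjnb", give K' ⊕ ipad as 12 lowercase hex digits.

Key "rjnb" = 72 6a 6e 62 is 4 bytes ≤ B = 6; zero-pad to 6 bytes: K' = 72 6a 6e 62 00 00.
XOR each byte with 0x36: 72⊕36=44, 6a⊕36=5c, 6e⊕36=58, 62⊕36=54, 00⊕36=36, 00⊕36=36.

445c58543636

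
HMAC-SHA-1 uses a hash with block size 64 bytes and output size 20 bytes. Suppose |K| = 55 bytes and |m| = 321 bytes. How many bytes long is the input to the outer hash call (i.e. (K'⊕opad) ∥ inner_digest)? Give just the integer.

Key is 55 ≤ 64 bytes, zero-padded: |K'| = 64.
Outer input = (K'⊕opad) ∥ H(inner) → 64 + 20 = 84 bytes.

84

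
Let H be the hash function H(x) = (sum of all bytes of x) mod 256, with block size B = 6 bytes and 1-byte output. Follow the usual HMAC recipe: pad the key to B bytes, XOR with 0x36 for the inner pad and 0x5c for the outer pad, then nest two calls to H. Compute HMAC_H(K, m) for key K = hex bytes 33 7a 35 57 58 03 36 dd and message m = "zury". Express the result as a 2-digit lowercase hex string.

Key hex bytes 33 7a 35 57 58 03 36 dd is 8 bytes > B = 6, so hash it first: H(key) = a7, then zero-pad to 6 bytes: K' = a7 00 00 00 00 00.
K' ⊕ ipad = 91 36 36 36 36 36.  K' ⊕ opad = fb 5c 5c 5c 5c 5c.
Inner input = (K'⊕ipad) ∥ m = 91 36 36 36 36 36 ∥ 7a 75 72 79.
Inner hash: sum = 145+54+54+54+54+54+122+117+114+121 = 889; mod 256 = 121 → 79.
Outer input = (K'⊕opad) ∥ inner = fb 5c 5c 5c 5c 5c ∥ 79.
Outer hash (tag): sum = 251+92+92+92+92+92+121 = 832; mod 256 = 64 → 40.

40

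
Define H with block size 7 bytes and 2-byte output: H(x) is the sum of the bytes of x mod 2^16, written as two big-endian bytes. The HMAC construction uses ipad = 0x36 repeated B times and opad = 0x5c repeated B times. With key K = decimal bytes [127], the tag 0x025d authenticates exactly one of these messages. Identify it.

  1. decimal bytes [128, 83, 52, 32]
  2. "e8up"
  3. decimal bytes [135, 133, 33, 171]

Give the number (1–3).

Key decimal bytes [127] = 7f is 1 byte ≤ B = 7; zero-pad to 7 bytes: K' = 7f 00 00 00 00 00 00.
K' ⊕ ipad = 49 36 36 36 36 36 36; K' ⊕ opad = 23 5c 5c 5c 5c 5c 5c.
m1: inner = H(49 36 36 36 36 36 36 80 53 34 20) = 02 b4; tag = H(23 5c 5c 5c 5c 5c 5c 02 b4) = 0301
m2: inner = H(49 36 36 36 36 36 36 65 38 75 70) = 03 0f; tag = H(23 5c 5c 5c 5c 5c 5c 03 0f) = 025d ← matches
m3: inner = H(49 36 36 36 36 36 36 87 85 21 ab) = 03 65; tag = H(23 5c 5c 5c 5c 5c 5c 03 65) = 02b3

2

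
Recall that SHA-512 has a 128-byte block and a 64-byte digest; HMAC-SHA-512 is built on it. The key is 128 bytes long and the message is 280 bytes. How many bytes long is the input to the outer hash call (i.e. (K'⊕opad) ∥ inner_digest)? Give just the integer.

Key is 128 ≤ 128 bytes, zero-padded: |K'| = 128.
Outer input = (K'⊕opad) ∥ H(inner) → 128 + 64 = 192 bytes.

192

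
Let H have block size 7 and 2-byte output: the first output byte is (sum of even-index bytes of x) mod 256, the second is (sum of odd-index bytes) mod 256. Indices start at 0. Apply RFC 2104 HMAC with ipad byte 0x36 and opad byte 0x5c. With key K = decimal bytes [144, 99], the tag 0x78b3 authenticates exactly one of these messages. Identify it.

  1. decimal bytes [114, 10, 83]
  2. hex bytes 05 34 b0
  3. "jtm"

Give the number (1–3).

Key decimal bytes [144, 99] = 90 63 is 2 bytes ≤ B = 7; zero-pad to 7 bytes: K' = 90 63 00 00 00 00 00.
K' ⊕ ipad = a6 55 36 36 36 36 36; K' ⊕ opad = cc 3f 5c 5c 5c 5c 5c.
m1: inner = H(a6 55 36 36 36 36 36 72 0a 53) = 52 86; tag = H(cc 3f 5c 5c 5c 5c 5c 52 86) = 6649
m2: inner = H(a6 55 36 36 36 36 36 05 34 b0) = 7c 76; tag = H(cc 3f 5c 5c 5c 5c 5c 7c 76) = 5673
m3: inner = H(a6 55 36 36 36 36 36 6a 74 6d) = bc 98; tag = H(cc 3f 5c 5c 5c 5c 5c bc 98) = 78b3 ← matches

3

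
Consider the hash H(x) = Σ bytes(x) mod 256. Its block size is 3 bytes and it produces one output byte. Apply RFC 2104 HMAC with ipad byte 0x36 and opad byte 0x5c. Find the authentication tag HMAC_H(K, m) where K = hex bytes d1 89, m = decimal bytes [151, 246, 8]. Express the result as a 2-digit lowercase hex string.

2f

Key hex bytes d1 89 is 2 bytes ≤ B = 3; zero-pad to 3 bytes: K' = d1 89 00.
K' ⊕ ipad = e7 bf 36.  K' ⊕ opad = 8d d5 5c.
Inner input = (K'⊕ipad) ∥ m = e7 bf 36 ∥ 97 f6 08.
Inner hash: sum = 231+191+54+151+246+8 = 881; mod 256 = 113 → 71.
Outer input = (K'⊕opad) ∥ inner = 8d d5 5c ∥ 71.
Outer hash (tag): sum = 141+213+92+113 = 559; mod 256 = 47 → 2f.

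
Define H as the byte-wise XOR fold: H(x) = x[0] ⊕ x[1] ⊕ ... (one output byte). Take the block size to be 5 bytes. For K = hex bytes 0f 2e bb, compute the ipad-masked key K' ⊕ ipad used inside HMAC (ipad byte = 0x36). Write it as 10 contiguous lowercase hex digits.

39188d3636

Key hex bytes 0f 2e bb is 3 bytes ≤ B = 5; zero-pad to 5 bytes: K' = 0f 2e bb 00 00.
XOR each byte with 0x36: 0f⊕36=39, 2e⊕36=18, bb⊕36=8d, 00⊕36=36, 00⊕36=36.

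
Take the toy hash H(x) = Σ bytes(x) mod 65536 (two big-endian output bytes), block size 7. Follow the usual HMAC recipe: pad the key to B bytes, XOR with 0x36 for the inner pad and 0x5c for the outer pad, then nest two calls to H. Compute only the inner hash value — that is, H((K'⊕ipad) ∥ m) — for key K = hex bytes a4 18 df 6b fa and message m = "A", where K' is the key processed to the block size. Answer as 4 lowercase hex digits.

037f

Key hex bytes a4 18 df 6b fa is 5 bytes ≤ B = 7; zero-pad to 7 bytes: K' = a4 18 df 6b fa 00 00.
K' ⊕ ipad = 92 2e e9 5d cc 36 36.
Inner input = 92 2e e9 5d cc 36 36 ∥ 41.
Inner hash: sum = 146+46+233+93+204+54+54+65 = 895 → 03 7f.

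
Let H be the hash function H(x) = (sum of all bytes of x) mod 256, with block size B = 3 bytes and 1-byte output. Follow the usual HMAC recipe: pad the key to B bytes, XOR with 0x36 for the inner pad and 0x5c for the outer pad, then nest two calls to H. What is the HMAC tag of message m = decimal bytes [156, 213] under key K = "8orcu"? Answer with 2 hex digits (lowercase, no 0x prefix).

09

Key "8orcu" = 38 6f 72 63 75 is 5 bytes > B = 3, so hash it first: H(key) = f1, then zero-pad to 3 bytes: K' = f1 00 00.
K' ⊕ ipad = c7 36 36.  K' ⊕ opad = ad 5c 5c.
Inner input = (K'⊕ipad) ∥ m = c7 36 36 ∥ 9c d5.
Inner hash: sum = 199+54+54+156+213 = 676; mod 256 = 164 → a4.
Outer input = (K'⊕opad) ∥ inner = ad 5c 5c ∥ a4.
Outer hash (tag): sum = 173+92+92+164 = 521; mod 256 = 9 → 09.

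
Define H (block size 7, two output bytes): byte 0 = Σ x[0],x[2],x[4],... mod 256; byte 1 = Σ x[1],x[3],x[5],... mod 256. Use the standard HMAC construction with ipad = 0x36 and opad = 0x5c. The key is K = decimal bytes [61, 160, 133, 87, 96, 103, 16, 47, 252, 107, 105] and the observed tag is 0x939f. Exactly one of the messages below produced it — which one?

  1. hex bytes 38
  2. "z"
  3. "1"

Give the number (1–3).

2

Key decimal bytes [61, 160, 133, 87, 96, 103, 16, 47, 252, 107, 105] = 3d a0 85 57 60 67 10 2f fc 6b 69 is 11 bytes > B = 7, so hash it first: H(key) = 97 f8, then zero-pad to 7 bytes: K' = 97 f8 00 00 00 00 00.
K' ⊕ ipad = a1 ce 36 36 36 36 36; K' ⊕ opad = cb a4 5c 5c 5c 5c 5c.
m1: inner = H(a1 ce 36 36 36 36 36 38) = 43 72; tag = H(cb a4 5c 5c 5c 5c 5c 43 72) = 519f
m2: inner = H(a1 ce 36 36 36 36 36 7a) = 43 b4; tag = H(cb a4 5c 5c 5c 5c 5c 43 b4) = 939f ← matches
m3: inner = H(a1 ce 36 36 36 36 36 31) = 43 6b; tag = H(cb a4 5c 5c 5c 5c 5c 43 6b) = 4a9f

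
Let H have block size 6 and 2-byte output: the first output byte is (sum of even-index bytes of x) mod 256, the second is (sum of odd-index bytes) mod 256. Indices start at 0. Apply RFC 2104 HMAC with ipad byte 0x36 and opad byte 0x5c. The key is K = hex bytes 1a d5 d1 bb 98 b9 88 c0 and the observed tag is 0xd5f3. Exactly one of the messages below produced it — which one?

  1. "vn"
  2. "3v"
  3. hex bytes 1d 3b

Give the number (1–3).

3

Key hex bytes 1a d5 d1 bb 98 b9 88 c0 is 8 bytes > B = 6, so hash it first: H(key) = 0b 09, then zero-pad to 6 bytes: K' = 0b 09 00 00 00 00.
K' ⊕ ipad = 3d 3f 36 36 36 36; K' ⊕ opad = 57 55 5c 5c 5c 5c.
m1: inner = H(3d 3f 36 36 36 36 76 6e) = 1f 19; tag = H(57 55 5c 5c 5c 5c 1f 19) = 2e26
m2: inner = H(3d 3f 36 36 36 36 33 76) = dc 21; tag = H(57 55 5c 5c 5c 5c dc 21) = eb2e
m3: inner = H(3d 3f 36 36 36 36 1d 3b) = c6 e6; tag = H(57 55 5c 5c 5c 5c c6 e6) = d5f3 ← matches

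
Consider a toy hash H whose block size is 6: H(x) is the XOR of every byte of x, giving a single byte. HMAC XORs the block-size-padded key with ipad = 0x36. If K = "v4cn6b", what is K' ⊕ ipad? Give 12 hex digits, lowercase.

Key "v4cn6b" = 76 34 63 6e 36 62 is exactly B = 6 bytes: K' = 76 34 63 6e 36 62.
XOR each byte with 0x36: 76⊕36=40, 34⊕36=02, 63⊕36=55, 6e⊕36=58, 36⊕36=00, 62⊕36=54.

400255580054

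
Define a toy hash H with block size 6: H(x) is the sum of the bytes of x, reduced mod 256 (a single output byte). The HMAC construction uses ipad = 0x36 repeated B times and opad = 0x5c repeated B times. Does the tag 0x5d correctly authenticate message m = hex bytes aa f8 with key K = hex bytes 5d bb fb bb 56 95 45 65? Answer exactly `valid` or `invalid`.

invalid

Key hex bytes 5d bb fb bb 56 95 45 65 is 8 bytes > B = 6, so hash it first: H(key) = 63, then zero-pad to 6 bytes: K' = 63 00 00 00 00 00.
K' ⊕ ipad = 55 36 36 36 36 36; K' ⊕ opad = 3f 5c 5c 5c 5c 5c.
Inner hash: sum = 85+54+54+54+54+54+170+248 = 773; mod 256 = 5 → 05.
Outer hash (recomputed tag): sum = 63+92+92+92+92+92+5 = 528; mod 256 = 16 → 10.
Recomputed tag = 10; claimed = 5d → mismatch.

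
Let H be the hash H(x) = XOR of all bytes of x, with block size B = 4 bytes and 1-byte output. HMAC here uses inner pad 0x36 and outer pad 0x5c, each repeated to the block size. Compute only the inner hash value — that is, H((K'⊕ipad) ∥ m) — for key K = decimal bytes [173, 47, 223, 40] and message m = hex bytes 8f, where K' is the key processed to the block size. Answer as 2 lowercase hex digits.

fa

Key decimal bytes [173, 47, 223, 40] = ad 2f df 28 is exactly B = 4 bytes: K' = ad 2f df 28.
K' ⊕ ipad = 9b 19 e9 1e.
Inner input = 9b 19 e9 1e ∥ 8f.
Inner hash: XOR 9b⊕19⊕e9⊕1e⊕8f = fa.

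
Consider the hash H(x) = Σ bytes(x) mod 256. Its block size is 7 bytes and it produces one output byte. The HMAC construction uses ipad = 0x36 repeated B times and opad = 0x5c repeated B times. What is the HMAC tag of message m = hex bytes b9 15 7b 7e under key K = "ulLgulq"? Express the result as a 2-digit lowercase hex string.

Key "ulLgulq" = 75 6c 4c 67 75 6c 71 is exactly B = 7 bytes: K' = 75 6c 4c 67 75 6c 71.
K' ⊕ ipad = 43 5a 7a 51 43 5a 47.  K' ⊕ opad = 29 30 10 3b 29 30 2d.
Inner input = (K'⊕ipad) ∥ m = 43 5a 7a 51 43 5a 47 ∥ b9 15 7b 7e.
Inner hash: sum = 67+90+122+81+67+90+71+185+21+123+126 = 1043; mod 256 = 19 → 13.
Outer input = (K'⊕opad) ∥ inner = 29 30 10 3b 29 30 2d ∥ 13.
Outer hash (tag): sum = 41+48+16+59+41+48+45+19 = 317; mod 256 = 61 → 3d.

3d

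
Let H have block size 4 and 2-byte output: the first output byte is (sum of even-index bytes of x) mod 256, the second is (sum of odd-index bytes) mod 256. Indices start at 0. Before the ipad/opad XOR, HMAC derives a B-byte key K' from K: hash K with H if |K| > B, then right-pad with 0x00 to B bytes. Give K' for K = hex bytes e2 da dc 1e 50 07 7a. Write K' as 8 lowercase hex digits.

88ff0000

|K| = 7 > B = 4, so first hash the key.
H(K): even-index sum = 648 mod 256 = 136; odd-index sum = 255 mod 256 = 255 → 88 ff.
Zero-pad H(K) = 88 ff to 4 bytes: K' = 88 ff 00 00.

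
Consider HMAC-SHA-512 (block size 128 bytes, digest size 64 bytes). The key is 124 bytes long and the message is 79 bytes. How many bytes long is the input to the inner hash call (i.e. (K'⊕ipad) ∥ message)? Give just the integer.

207

Key is 124 ≤ 128 bytes, zero-padded: |K'| = 128.
Inner input = (K'⊕ipad) ∥ m → 128 + 79 = 207 bytes.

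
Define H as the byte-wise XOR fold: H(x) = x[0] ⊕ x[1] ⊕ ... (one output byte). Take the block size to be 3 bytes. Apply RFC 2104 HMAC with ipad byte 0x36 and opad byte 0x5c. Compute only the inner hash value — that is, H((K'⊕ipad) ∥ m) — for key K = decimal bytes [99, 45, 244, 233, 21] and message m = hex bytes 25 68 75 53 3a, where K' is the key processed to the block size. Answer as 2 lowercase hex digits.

21

Key decimal bytes [99, 45, 244, 233, 21] = 63 2d f4 e9 15 is 5 bytes > B = 3, so hash it first: H(key) = 46, then zero-pad to 3 bytes: K' = 46 00 00.
K' ⊕ ipad = 70 36 36.
Inner input = 70 36 36 ∥ 25 68 75 53 3a.
Inner hash: XOR 70⊕36⊕36⊕25⊕68⊕75⊕53⊕3a = 21.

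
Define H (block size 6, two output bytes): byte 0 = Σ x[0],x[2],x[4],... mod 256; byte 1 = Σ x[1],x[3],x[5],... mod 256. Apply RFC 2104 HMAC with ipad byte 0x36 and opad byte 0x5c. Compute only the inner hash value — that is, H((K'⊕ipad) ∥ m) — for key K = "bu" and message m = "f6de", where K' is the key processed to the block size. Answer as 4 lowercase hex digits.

Key "bu" = 62 75 is 2 bytes ≤ B = 6; zero-pad to 6 bytes: K' = 62 75 00 00 00 00.
K' ⊕ ipad = 54 43 36 36 36 36.
Inner input = 54 43 36 36 36 36 ∥ 66 36 64 65.
Inner hash: even-index sum = 394 mod 256 = 138; odd-index sum = 330 mod 256 = 74 → 8a 4a.

8a4a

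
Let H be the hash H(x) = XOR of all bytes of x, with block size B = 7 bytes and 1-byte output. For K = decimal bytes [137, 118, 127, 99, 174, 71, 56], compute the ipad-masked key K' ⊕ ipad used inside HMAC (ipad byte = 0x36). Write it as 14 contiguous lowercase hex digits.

bf40495598710e

Key decimal bytes [137, 118, 127, 99, 174, 71, 56] = 89 76 7f 63 ae 47 38 is exactly B = 7 bytes: K' = 89 76 7f 63 ae 47 38.
XOR each byte with 0x36: 89⊕36=bf, 76⊕36=40, 7f⊕36=49, 63⊕36=55, ae⊕36=98, 47⊕36=71, 38⊕36=0e.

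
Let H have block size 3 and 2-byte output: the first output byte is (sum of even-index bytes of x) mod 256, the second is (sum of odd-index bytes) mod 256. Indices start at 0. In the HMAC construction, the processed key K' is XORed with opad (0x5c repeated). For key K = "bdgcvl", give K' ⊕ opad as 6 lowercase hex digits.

Key "bdgcvl" = 62 64 67 63 76 6c is 6 bytes > B = 3, so hash it first: H(key) = 3f 33, then zero-pad to 3 bytes: K' = 3f 33 00.
XOR each byte with 0x5c: 3f⊕5c=63, 33⊕5c=6f, 00⊕5c=5c.

636f5c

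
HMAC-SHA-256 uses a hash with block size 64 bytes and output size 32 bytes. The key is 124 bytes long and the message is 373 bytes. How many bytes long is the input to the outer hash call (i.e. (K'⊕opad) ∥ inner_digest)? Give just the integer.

96

Key is 124 > 64 bytes, so it is hashed to 32 bytes then zero-padded to 64: |K'| = 64.
Outer input = (K'⊕opad) ∥ H(inner) → 64 + 32 = 96 bytes.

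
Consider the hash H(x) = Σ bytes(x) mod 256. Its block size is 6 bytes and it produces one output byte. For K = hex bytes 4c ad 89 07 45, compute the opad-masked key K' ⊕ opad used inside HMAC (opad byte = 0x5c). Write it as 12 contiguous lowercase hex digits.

10f1d55b195c

Key hex bytes 4c ad 89 07 45 is 5 bytes ≤ B = 6; zero-pad to 6 bytes: K' = 4c ad 89 07 45 00.
XOR each byte with 0x5c: 4c⊕5c=10, ad⊕5c=f1, 89⊕5c=d5, 07⊕5c=5b, 45⊕5c=19, 00⊕5c=5c.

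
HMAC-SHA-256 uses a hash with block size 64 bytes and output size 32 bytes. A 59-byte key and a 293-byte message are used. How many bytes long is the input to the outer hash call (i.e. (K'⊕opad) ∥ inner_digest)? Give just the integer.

96

Key is 59 ≤ 64 bytes, zero-padded: |K'| = 64.
Outer input = (K'⊕opad) ∥ H(inner) → 64 + 32 = 96 bytes.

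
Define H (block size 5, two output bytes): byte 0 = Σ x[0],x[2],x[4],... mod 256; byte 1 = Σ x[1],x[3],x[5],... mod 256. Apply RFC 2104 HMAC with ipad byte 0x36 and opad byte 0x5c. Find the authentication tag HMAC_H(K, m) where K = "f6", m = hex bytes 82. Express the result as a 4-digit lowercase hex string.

aa82

Key "f6" = 66 36 is 2 bytes ≤ B = 5; zero-pad to 5 bytes: K' = 66 36 00 00 00.
K' ⊕ ipad = 50 00 36 36 36.  K' ⊕ opad = 3a 6a 5c 5c 5c.
Inner input = (K'⊕ipad) ∥ m = 50 00 36 36 36 ∥ 82.
Inner hash: even-index sum = 188 mod 256 = 188; odd-index sum = 184 mod 256 = 184 → bc b8.
Outer input = (K'⊕opad) ∥ inner = 3a 6a 5c 5c 5c ∥ bc b8.
Outer hash (tag): even-index sum = 426 mod 256 = 170; odd-index sum = 386 mod 256 = 130 → aa 82.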